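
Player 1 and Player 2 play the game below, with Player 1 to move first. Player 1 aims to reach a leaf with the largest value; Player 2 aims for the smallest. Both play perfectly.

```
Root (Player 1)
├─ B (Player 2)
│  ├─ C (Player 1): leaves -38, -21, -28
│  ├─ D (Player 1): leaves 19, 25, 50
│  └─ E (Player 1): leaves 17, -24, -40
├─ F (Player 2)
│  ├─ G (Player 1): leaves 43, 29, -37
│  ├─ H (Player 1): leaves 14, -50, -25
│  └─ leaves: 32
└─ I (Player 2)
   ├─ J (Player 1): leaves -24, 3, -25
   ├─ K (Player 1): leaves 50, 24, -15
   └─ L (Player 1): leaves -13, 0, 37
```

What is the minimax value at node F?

G: max(43, 29, -37) = 43
H: max(14, -50, -25) = 14
F: min(43, 14, 32) = 14

14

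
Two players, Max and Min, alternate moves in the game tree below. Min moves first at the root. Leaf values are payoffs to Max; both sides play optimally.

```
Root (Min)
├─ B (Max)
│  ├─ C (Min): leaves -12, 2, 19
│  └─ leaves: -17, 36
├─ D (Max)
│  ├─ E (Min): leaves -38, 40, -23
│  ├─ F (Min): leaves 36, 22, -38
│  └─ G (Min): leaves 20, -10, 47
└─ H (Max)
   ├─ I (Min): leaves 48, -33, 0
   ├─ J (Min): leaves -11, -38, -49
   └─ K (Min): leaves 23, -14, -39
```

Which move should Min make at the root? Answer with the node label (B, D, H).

C (Min): min(-12, 2, 19) = -12
B (Max): max(-12, -17, 36) = 36
E (Min): min(-38, 40, -23) = -38
F (Min): min(36, 22, -38) = -38
G (Min): min(20, -10, 47) = -10
D (Max): max(-38, -38, -10) = -10
I (Min): min(48, -33, 0) = -33
J (Min): min(-11, -38, -49) = -49
K (Min): min(23, -14, -39) = -39
H (Max): max(-33, -49, -39) = -33
Root (Min): min(36, -10, -33) = -33
Min picks the child with the lowest value: H (value -33).

H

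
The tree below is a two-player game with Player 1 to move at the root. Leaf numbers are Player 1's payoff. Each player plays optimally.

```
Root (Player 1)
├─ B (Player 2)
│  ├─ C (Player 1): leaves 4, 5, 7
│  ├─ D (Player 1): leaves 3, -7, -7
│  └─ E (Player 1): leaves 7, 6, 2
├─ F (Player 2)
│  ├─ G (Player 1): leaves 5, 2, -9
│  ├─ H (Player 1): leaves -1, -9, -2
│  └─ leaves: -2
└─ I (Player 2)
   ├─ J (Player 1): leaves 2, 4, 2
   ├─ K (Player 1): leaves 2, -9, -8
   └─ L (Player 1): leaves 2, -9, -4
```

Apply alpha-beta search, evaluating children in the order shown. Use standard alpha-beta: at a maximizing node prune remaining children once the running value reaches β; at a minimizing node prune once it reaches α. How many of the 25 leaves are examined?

C [α=-∞,β=+∞]: v=7
D [α=-∞,β=7]: v=3
E [α=-∞,β=3]: v=7 after child 1 ≥ β → β-cutoff, skip 2
B [α=-∞,β=+∞]: v=3
G [α=3,β=+∞]: v=5
H [α=3,β=5]: v=-1
F [α=3,β=+∞]: v=-1 after child 2 ≤ α → α-cutoff, skip 1
J [α=3,β=+∞]: v=4
K [α=3,β=4]: v=2
I [α=3,β=+∞]: v=2 after child 2 ≤ α → α-cutoff, skip 1
Root [α=-∞,β=+∞]: v=3
Leaves evaluated: 19 of 25.

19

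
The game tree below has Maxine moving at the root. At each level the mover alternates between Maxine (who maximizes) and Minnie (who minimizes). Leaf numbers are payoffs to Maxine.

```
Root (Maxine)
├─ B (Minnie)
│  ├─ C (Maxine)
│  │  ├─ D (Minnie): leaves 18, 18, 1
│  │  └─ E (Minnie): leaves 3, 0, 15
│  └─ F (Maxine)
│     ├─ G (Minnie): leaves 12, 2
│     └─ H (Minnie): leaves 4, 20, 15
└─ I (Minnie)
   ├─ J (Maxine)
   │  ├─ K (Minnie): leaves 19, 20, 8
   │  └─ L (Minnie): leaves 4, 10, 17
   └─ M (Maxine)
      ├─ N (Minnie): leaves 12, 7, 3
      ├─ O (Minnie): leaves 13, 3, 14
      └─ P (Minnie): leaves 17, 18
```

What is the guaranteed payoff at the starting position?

8

D (Minnie): min(18, 18, 1) = 1
E (Minnie): min(3, 0, 15) = 0
C (Maxine): max(1, 0) = 1
G (Minnie): min(12, 2) = 2
H (Minnie): min(4, 20, 15) = 4
F (Maxine): max(2, 4) = 4
B (Minnie): min(1, 4) = 1
K (Minnie): min(19, 20, 8) = 8
L (Minnie): min(4, 10, 17) = 4
J (Maxine): max(8, 4) = 8
N (Minnie): min(12, 7, 3) = 3
O (Minnie): min(13, 3, 14) = 3
P (Minnie): min(17, 18) = 17
M (Maxine): max(3, 3, 17) = 17
I (Minnie): min(8, 17) = 8
Root (Maxine): max(1, 8) = 8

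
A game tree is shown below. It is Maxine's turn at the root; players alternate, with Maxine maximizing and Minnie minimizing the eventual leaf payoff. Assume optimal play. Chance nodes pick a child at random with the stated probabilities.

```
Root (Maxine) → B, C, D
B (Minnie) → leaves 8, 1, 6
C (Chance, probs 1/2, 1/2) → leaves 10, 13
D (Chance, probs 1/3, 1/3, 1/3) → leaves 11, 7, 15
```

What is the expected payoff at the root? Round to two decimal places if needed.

B (Minnie): min(8, 1, 6) = 1
C (Chance): 1/2·10 + 1/2·13 = 11.5
D (Chance): 1/3·11 + 1/3·7 + 1/3·15 = 11
Root (Maxine): max(1, 11.5, 11) = 11.5

11.5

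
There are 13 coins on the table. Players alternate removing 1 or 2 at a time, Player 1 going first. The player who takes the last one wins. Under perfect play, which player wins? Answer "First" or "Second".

First

Mark each pile size as W (mover wins) or L (mover loses):
i:   0  1  2  3  4  5  6  7  8  9 10 11 12 13
     L  W  W  L  W  W  L  W  W  L  W  W  L  W
Position 13 is W, so the first player wins.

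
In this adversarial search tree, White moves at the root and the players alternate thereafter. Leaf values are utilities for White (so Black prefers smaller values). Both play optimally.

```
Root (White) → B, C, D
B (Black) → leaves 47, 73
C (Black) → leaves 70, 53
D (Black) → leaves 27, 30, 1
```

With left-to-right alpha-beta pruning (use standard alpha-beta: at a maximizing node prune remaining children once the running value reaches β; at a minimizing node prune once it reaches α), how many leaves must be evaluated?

B [α=-∞,β=+∞]: v=47
C [α=47,β=+∞]: v=53
D [α=53,β=+∞]: v=27 after child 1 ≤ α → α-cutoff, skip 2
Root [α=-∞,β=+∞]: v=53
Leaves evaluated: 5 of 7.

5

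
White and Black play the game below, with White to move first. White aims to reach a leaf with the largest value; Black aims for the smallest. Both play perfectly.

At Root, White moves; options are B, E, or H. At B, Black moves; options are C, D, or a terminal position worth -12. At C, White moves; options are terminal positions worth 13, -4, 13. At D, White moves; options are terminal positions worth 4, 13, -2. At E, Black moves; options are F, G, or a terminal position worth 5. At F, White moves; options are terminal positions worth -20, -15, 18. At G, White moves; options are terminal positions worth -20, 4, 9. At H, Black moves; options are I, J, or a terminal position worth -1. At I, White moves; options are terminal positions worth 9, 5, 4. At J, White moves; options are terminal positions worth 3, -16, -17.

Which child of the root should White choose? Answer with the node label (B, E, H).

E

C (White): max(13, -4, 13) = 13
D (White): max(4, 13, -2) = 13
B (Black): min(13, 13, -12) = -12
F (White): max(-20, -15, 18) = 18
G (White): max(-20, 4, 9) = 9
E (Black): min(18, 9, 5) = 5
I (White): max(9, 5, 4) = 9
J (White): max(3, -16, -17) = 3
H (Black): min(9, 3, -1) = -1
Root (White): max(-12, 5, -1) = 5
White picks the child with the highest value: E (value 5).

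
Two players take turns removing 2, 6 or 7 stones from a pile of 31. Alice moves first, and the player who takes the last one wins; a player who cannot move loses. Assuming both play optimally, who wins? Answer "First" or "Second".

Positions where the player to move wins (W) vs loses (L):
i:   0  1  2  3  4  5  6  7  8  9 10 11 12 13 14 15 16 17 18 19 20 21 22 23 24 25 26 27 28 29 30 31
     L  L  W  W  L  L  W  W  W  L  W  W  W  L  L  W  W  L  L  W  W  W  L  W  W  W  L  L  W  W  L  L
Position 31 is L, so the second player wins.

Second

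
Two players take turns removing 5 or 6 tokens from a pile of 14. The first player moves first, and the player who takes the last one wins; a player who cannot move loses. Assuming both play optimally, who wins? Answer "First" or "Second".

i:   0  1  2  3  4  5  6  7  8  9 10 11 12 13 14
     L  L  L  L  L  W  W  W  W  W  W  L  L  L  L
Position 14 is L, so the second player wins.

Second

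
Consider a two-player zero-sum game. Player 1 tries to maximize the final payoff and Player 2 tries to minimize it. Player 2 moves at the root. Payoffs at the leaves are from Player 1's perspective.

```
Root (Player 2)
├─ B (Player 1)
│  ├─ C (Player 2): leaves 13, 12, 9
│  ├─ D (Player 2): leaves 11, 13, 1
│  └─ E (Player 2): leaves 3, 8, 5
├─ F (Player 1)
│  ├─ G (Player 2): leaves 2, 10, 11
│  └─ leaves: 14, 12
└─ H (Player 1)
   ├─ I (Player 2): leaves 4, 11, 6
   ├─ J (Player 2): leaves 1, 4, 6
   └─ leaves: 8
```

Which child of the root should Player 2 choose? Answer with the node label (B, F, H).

C (Player 2): min(13, 12, 9) = 9
D (Player 2): min(11, 13, 1) = 1
E (Player 2): min(3, 8, 5) = 3
B (Player 1): max(9, 1, 3) = 9
G (Player 2): min(2, 10, 11) = 2
F (Player 1): max(2, 14, 12) = 14
I (Player 2): min(4, 11, 6) = 4
J (Player 2): min(1, 4, 6) = 1
H (Player 1): max(4, 1, 8) = 8
Root (Player 2): min(9, 14, 8) = 8
Player 2 picks the child with the lowest value: H (value 8).

H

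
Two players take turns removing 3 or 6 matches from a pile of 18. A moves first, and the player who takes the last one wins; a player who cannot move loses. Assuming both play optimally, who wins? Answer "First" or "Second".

W/L table (W = player to move can force a win):
i:   0  1  2  3  4  5  6  7  8  9 10 11 12 13 14 15 16 17 18
     L  L  L  W  W  W  W  W  W  L  L  L  W  W  W  W  W  W  L
Position 18 is L, so the second player wins.

Second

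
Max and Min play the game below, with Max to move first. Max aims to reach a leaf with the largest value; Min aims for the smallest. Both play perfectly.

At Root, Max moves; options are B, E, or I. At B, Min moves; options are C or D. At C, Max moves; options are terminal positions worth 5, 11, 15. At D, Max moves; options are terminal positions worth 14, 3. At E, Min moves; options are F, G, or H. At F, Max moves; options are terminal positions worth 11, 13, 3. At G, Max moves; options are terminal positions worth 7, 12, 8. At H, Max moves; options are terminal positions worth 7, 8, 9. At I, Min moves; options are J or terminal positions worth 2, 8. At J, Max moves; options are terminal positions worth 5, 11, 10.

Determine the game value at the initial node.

14

C (Max): max(5, 11, 15) = 15
D (Max): max(14, 3) = 14
B (Min): min(15, 14) = 14
F (Max): max(11, 13, 3) = 13
G (Max): max(7, 12, 8) = 12
H (Max): max(7, 8, 9) = 9
E (Min): min(13, 12, 9) = 9
J (Max): max(5, 11, 10) = 11
I (Min): min(11, 2, 8) = 2
Root (Max): max(14, 9, 2) = 14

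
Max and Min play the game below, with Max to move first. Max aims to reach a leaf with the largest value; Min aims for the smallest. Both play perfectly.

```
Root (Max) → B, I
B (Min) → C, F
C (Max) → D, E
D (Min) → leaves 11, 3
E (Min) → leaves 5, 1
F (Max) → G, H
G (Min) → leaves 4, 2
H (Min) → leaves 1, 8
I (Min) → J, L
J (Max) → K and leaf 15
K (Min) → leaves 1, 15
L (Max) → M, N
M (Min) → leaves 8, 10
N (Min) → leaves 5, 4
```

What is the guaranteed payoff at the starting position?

8

D (Min): min(11, 3) = 3
E (Min): min(5, 1) = 1
C (Max): max(3, 1) = 3
G (Min): min(4, 2) = 2
H (Min): min(1, 8) = 1
F (Max): max(2, 1) = 2
B (Min): min(3, 2) = 2
K (Min): min(1, 15) = 1
J (Max): max(1, 15) = 15
M (Min): min(8, 10) = 8
N (Min): min(5, 4) = 4
L (Max): max(8, 4) = 8
I (Min): min(15, 8) = 8
Root (Max): max(2, 8) = 8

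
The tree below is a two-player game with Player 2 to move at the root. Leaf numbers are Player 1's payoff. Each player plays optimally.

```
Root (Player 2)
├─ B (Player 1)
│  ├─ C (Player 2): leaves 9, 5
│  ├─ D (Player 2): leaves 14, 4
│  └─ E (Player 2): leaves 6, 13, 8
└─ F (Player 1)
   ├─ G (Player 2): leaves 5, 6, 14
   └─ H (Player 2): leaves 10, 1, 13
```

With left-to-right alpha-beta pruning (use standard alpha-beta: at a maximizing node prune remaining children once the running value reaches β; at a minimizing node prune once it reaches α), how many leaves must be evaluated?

12

C [α=-∞,β=+∞]: v=5
D [α=5,β=+∞]: v=4
E [α=5,β=+∞]: v=6
B [α=-∞,β=+∞]: v=6
G [α=-∞,β=6]: v=5
H [α=5,β=6]: v=1 after child 2 ≤ α → α-cutoff, skip 1
F [α=-∞,β=6]: v=5
Root [α=-∞,β=+∞]: v=5
Leaves evaluated: 12 of 13.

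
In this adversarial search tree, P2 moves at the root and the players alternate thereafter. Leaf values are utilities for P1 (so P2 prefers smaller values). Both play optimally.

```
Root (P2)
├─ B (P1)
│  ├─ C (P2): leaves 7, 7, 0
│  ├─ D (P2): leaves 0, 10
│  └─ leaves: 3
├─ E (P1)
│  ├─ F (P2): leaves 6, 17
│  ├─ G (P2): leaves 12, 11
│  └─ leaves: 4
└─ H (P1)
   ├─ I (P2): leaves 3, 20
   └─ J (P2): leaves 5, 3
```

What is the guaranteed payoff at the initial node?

3

C (P2): min(7, 7, 0) = 0
D (P2): min(0, 10) = 0
B (P1): max(0, 0, 3) = 3
F (P2): min(6, 17) = 6
G (P2): min(12, 11) = 11
E (P1): max(6, 11, 4) = 11
I (P2): min(3, 20) = 3
J (P2): min(5, 3) = 3
H (P1): max(3, 3) = 3
Root (P2): min(3, 11, 3) = 3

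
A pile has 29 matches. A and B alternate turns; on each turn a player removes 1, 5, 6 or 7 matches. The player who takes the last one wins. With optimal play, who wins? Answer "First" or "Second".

W/L table (W = player to move can force a win):
i:   0  1  2  3  4  5  6  7  8  9 10 11 12 13 14 15 16 17 18 19 20 21 22 23 24 25 26 27 28 29
     L  W  L  W  L  W  W  W  W  W  W  W  L  W  L  W  L  W  W  W  W  W  W  W  L  W  L  W  L  W
Position 29 is W, so the first player wins.

First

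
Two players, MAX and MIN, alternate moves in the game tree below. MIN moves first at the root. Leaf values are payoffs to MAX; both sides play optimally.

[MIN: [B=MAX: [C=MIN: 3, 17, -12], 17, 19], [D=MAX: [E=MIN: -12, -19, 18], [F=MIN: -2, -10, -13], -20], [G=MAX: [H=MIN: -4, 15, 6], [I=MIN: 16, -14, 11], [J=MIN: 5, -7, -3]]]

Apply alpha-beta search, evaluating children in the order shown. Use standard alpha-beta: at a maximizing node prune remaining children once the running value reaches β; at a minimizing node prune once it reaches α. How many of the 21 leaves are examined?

C [α=-∞,β=+∞]: v=-12
B [α=-∞,β=+∞]: v=19
E [α=-∞,β=19]: v=-19
F [α=-19,β=19]: v=-13
D [α=-∞,β=19]: v=-13
H [α=-∞,β=-13]: v=-4
G [α=-∞,β=-13]: v=-4 after child 1 ≥ β → β-cutoff, skip 2
Root [α=-∞,β=+∞]: v=-13
Leaves evaluated: 15 of 21.

15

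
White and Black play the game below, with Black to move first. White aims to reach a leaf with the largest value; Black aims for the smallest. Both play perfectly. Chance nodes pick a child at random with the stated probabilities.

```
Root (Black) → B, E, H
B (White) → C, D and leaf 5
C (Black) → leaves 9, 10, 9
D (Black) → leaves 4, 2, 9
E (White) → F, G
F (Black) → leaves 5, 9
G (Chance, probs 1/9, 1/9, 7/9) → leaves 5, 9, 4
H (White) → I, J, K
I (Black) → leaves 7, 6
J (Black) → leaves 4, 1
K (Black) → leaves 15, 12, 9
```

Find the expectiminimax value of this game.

5

C (Black): min(9, 10, 9) = 9
D (Black): min(4, 2, 9) = 2
B (White): max(9, 2, 5) = 9
F (Black): min(5, 9) = 5
G (Chance): 1/9·5 + 1/9·9 + 7/9·4 = 4.67
E (White): max(5, 4.67) = 5
I (Black): min(7, 6) = 6
J (Black): min(4, 1) = 1
K (Black): min(15, 12, 9) = 9
H (White): max(6, 1, 9) = 9
Root (Black): min(9, 5, 9) = 5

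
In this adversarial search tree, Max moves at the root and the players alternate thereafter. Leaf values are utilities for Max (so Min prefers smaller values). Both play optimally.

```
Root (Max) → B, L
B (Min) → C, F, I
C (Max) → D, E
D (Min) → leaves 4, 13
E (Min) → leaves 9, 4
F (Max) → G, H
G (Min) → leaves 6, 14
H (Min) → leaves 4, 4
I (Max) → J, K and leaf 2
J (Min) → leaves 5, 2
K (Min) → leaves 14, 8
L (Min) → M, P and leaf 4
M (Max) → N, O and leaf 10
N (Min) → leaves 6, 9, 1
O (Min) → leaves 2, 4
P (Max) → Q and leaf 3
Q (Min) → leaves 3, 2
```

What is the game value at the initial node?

4

D (Min): min(4, 13) = 4
E (Min): min(9, 4) = 4
C (Max): max(4, 4) = 4
G (Min): min(6, 14) = 6
H (Min): min(4, 4) = 4
F (Max): max(6, 4) = 6
J (Min): min(5, 2) = 2
K (Min): min(14, 8) = 8
I (Max): max(2, 8, 2) = 8
B (Min): min(4, 6, 8) = 4
N (Min): min(6, 9, 1) = 1
O (Min): min(2, 4) = 2
M (Max): max(1, 2, 10) = 10
Q (Min): min(3, 2) = 2
P (Max): max(2, 3) = 3
L (Min): min(10, 3, 4) = 3
Root (Max): max(4, 3) = 4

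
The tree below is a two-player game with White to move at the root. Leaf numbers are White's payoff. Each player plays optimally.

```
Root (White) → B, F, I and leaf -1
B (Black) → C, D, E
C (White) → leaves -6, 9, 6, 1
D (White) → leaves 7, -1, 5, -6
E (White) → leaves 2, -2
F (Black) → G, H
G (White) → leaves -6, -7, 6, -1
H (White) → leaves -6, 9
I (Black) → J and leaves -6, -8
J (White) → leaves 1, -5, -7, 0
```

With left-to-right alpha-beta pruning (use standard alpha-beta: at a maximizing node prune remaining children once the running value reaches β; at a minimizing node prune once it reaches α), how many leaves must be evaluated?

21

C [α=-∞,β=+∞]: v=9
D [α=-∞,β=9]: v=7
E [α=-∞,β=7]: v=2
B [α=-∞,β=+∞]: v=2
G [α=2,β=+∞]: v=6
H [α=2,β=6]: v=9
F [α=2,β=+∞]: v=6
J [α=6,β=+∞]: v=1
I [α=6,β=+∞]: v=1 after child 1 ≤ α → α-cutoff, skip 2
Root [α=-∞,β=+∞]: v=6
Leaves evaluated: 21 of 23.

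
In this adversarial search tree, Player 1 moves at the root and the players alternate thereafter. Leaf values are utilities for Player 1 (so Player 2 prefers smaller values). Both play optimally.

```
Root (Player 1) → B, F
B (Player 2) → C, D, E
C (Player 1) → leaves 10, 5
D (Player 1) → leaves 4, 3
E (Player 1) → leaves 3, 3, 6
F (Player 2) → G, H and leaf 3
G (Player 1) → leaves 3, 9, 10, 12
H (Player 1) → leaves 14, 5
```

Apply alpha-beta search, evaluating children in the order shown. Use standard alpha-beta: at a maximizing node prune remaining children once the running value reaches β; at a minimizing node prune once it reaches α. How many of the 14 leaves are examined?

C [α=-∞,β=+∞]: v=10
D [α=-∞,β=10]: v=4
E [α=-∞,β=4]: v=6
B [α=-∞,β=+∞]: v=4
G [α=4,β=+∞]: v=12
H [α=4,β=12]: v=14 after child 1 ≥ β → β-cutoff, skip 1
F [α=4,β=+∞]: v=3
Root [α=-∞,β=+∞]: v=4
Leaves evaluated: 13 of 14.

13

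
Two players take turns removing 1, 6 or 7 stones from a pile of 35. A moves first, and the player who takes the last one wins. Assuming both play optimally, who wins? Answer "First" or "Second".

First

Compute winning (W) and losing (L) positions by backward induction:
i:   0  1  2  3  4  5  6  7  8  9 10 11 12 13 14 15 16 17 18 19 20 21 22 23 24 25 26 27 28 29 30 31 32 33 34 35
     L  W  L  W  L  W  W  W  W  W  W  W  L  W  L  W  L  W  W  W  W  W  W  W  L  W  L  W  L  W  W  W  W  W  W  W
Position 35 is W, so the first player wins.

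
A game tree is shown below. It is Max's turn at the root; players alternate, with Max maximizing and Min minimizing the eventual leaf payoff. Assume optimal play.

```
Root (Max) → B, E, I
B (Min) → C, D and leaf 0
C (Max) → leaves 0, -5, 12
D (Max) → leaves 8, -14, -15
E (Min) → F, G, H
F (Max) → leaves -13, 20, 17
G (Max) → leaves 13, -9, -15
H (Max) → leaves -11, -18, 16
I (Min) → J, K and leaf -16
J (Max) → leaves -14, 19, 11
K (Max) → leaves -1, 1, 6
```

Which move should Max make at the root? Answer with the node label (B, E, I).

C (Max): max(0, -5, 12) = 12
D (Max): max(8, -14, -15) = 8
B (Min): min(12, 8, 0) = 0
F (Max): max(-13, 20, 17) = 20
G (Max): max(13, -9, -15) = 13
H (Max): max(-11, -18, 16) = 16
E (Min): min(20, 13, 16) = 13
J (Max): max(-14, 19, 11) = 19
K (Max): max(-1, 1, 6) = 6
I (Min): min(19, 6, -16) = -16
Root (Max): max(0, 13, -16) = 13
Max picks the child with the highest value: E (value 13).

E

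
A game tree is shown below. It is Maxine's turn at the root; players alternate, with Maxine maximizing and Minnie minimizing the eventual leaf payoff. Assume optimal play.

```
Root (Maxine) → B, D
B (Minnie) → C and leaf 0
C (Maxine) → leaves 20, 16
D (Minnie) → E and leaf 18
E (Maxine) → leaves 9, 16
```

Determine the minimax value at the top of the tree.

C (Maxine): max(20, 16) = 20
B (Minnie): min(20, 0) = 0
E (Maxine): max(9, 16) = 16
D (Minnie): min(16, 18) = 16
Root (Maxine): max(0, 16) = 16

16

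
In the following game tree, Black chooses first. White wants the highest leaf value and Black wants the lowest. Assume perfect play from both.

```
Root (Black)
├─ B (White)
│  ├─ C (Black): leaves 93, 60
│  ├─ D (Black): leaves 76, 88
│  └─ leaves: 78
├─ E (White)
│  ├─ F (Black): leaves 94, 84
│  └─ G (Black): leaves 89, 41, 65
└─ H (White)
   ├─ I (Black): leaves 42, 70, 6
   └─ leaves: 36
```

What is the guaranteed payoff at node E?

F: min(94, 84) = 84
G: min(89, 41, 65) = 41
E: max(84, 41) = 84

84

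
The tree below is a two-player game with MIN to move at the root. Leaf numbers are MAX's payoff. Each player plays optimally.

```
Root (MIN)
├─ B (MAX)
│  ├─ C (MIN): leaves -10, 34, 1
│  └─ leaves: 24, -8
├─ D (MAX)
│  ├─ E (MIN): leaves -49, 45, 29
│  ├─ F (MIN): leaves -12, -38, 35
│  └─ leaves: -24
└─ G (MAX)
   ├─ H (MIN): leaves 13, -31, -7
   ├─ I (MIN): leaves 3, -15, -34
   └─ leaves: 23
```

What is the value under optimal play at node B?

C: min(-10, 34, 1) = -10
B: max(-10, 24, -8) = 24

24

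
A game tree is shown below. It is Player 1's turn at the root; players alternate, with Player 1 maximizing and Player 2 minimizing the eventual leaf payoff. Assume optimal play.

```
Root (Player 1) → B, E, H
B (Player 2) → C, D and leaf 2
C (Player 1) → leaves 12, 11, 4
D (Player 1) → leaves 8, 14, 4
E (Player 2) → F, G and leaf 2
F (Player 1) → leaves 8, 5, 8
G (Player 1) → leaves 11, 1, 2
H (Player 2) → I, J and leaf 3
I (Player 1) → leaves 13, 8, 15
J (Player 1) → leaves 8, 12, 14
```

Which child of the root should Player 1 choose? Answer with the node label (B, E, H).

H

C (Player 1): max(12, 11, 4) = 12
D (Player 1): max(8, 14, 4) = 14
B (Player 2): min(12, 14, 2) = 2
F (Player 1): max(8, 5, 8) = 8
G (Player 1): max(11, 1, 2) = 11
E (Player 2): min(8, 11, 2) = 2
I (Player 1): max(13, 8, 15) = 15
J (Player 1): max(8, 12, 14) = 14
H (Player 2): min(15, 14, 3) = 3
Root (Player 1): max(2, 2, 3) = 3
Player 1 picks the child with the highest value: H (value 3).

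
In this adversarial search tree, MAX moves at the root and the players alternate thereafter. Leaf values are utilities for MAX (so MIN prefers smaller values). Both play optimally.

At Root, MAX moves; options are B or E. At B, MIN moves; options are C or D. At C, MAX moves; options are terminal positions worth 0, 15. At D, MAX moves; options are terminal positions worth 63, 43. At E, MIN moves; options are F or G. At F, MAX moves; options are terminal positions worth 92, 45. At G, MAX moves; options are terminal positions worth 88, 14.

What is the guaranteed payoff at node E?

88

F: max(92, 45) = 92
G: max(88, 14) = 88
E: min(92, 88) = 88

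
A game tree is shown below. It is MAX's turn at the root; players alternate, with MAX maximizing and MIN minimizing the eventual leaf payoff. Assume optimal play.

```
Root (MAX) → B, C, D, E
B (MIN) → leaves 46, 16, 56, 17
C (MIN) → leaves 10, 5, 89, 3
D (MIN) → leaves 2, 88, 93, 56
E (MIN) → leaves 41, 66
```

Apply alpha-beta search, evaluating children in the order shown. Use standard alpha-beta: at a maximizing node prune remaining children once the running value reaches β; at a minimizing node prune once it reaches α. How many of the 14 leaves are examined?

8

B [α=-∞,β=+∞]: v=16
C [α=16,β=+∞]: v=10 after child 1 ≤ α → α-cutoff, skip 3
D [α=16,β=+∞]: v=2 after child 1 ≤ α → α-cutoff, skip 3
E [α=16,β=+∞]: v=41
Root [α=-∞,β=+∞]: v=41
Leaves evaluated: 8 of 14.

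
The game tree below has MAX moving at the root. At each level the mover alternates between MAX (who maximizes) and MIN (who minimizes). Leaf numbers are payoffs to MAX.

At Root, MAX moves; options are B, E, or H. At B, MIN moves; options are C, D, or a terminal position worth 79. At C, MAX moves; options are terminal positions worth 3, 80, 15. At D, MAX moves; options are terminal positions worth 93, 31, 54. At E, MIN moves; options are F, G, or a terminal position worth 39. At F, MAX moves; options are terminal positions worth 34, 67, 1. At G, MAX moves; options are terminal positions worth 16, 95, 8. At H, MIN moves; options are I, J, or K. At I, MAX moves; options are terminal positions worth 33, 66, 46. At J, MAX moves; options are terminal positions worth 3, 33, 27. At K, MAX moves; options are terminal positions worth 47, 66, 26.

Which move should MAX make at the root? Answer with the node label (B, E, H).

C (MAX): max(3, 80, 15) = 80
D (MAX): max(93, 31, 54) = 93
B (MIN): min(80, 93, 79) = 79
F (MAX): max(34, 67, 1) = 67
G (MAX): max(16, 95, 8) = 95
E (MIN): min(67, 95, 39) = 39
I (MAX): max(33, 66, 46) = 66
J (MAX): max(3, 33, 27) = 33
K (MAX): max(47, 66, 26) = 66
H (MIN): min(66, 33, 66) = 33
Root (MAX): max(79, 39, 33) = 79
MAX picks the child with the highest value: B (value 79).

B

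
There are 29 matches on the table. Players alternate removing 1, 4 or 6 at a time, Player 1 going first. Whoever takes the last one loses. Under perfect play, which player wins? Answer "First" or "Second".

First

W/L table (W = player to move can force a win):
i:   0  1  2  3  4  5  6  7  8  9 10 11 12 13 14 15 16 17 18 19 20 21 22 23 24 25 26 27 28 29
     W  L  W  L  W  W  L  W  L  W  W  L  W  L  W  W  L  W  L  W  W  L  W  L  W  W  L  W  L  W
Position 29 is W, so the first player wins.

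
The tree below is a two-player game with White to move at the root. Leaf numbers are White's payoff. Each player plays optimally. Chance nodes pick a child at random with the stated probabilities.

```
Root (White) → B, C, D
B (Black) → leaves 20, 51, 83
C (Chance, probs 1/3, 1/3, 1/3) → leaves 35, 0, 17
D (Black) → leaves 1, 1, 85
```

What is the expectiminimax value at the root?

B (Black): min(20, 51, 83) = 20
C (Chance): 1/3·35 + 1/3·0 + 1/3·17 = 17.33
D (Black): min(1, 1, 85) = 1
Root (White): max(20, 17.33, 1) = 20

20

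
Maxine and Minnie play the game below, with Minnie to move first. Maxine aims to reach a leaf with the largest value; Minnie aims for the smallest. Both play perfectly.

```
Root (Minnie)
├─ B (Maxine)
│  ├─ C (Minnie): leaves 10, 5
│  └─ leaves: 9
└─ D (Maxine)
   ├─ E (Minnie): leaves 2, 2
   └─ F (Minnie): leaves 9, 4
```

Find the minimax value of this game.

C (Minnie): min(10, 5) = 5
B (Maxine): max(5, 9) = 9
E (Minnie): min(2, 2) = 2
F (Minnie): min(9, 4) = 4
D (Maxine): max(2, 4) = 4
Root (Minnie): min(9, 4) = 4

4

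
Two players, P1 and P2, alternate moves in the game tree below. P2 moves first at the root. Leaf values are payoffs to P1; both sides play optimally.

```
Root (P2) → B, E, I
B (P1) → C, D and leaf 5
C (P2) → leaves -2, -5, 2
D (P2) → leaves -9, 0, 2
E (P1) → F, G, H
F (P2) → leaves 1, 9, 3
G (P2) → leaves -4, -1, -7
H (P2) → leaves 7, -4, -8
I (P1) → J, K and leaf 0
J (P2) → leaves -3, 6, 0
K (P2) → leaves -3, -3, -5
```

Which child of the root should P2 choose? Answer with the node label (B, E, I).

C (P2): min(-2, -5, 2) = -5
D (P2): min(-9, 0, 2) = -9
B (P1): max(-5, -9, 5) = 5
F (P2): min(1, 9, 3) = 1
G (P2): min(-4, -1, -7) = -7
H (P2): min(7, -4, -8) = -8
E (P1): max(1, -7, -8) = 1
J (P2): min(-3, 6, 0) = -3
K (P2): min(-3, -3, -5) = -5
I (P1): max(-3, -5, 0) = 0
Root (P2): min(5, 1, 0) = 0
P2 picks the child with the lowest value: I (value 0).

I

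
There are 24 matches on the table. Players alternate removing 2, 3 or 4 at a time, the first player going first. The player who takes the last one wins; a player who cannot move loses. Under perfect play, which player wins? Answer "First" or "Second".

W/L table (W = player to move can force a win):
i:   0  1  2  3  4  5  6  7  8  9 10 11 12 13 14 15 16 17 18 19 20 21 22 23 24
     L  L  W  W  W  W  L  L  W  W  W  W  L  L  W  W  W  W  L  L  W  W  W  W  L
Position 24 is L, so the second player wins.

Second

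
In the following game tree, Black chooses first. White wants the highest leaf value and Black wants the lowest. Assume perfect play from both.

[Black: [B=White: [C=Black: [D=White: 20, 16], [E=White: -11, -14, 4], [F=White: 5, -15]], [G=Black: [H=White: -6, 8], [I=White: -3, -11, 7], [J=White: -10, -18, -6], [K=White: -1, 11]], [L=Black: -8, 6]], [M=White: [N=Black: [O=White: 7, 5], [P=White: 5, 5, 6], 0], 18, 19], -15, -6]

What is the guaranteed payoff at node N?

0

O: max(7, 5) = 7
P: max(5, 5, 6) = 6
N: min(7, 6, 0) = 0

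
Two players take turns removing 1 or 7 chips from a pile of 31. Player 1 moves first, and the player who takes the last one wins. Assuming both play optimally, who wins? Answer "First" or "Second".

First

Positions where the player to move wins (W) vs loses (L):
i:   0  1  2  3  4  5  6  7  8  9 10 11 12 13 14 15 16 17 18 19 20 21 22 23 24 25 26 27 28 29 30 31
     L  W  L  W  L  W  L  W  L  W  L  W  L  W  L  W  L  W  L  W  L  W  L  W  L  W  L  W  L  W  L  W
Position 31 is W, so the first player wins.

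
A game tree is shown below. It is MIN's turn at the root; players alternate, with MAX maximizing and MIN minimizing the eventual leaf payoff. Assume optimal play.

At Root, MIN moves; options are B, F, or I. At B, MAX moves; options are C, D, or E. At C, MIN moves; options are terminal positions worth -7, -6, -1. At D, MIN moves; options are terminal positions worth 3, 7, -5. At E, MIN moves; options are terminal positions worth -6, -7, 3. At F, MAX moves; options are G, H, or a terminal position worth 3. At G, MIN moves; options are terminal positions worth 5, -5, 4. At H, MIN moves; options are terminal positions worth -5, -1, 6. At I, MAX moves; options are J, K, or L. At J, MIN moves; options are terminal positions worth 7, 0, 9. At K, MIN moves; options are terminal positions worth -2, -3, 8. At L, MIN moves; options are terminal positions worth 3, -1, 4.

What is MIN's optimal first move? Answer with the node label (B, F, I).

C (MIN): min(-7, -6, -1) = -7
D (MIN): min(3, 7, -5) = -5
E (MIN): min(-6, -7, 3) = -7
B (MAX): max(-7, -5, -7) = -5
G (MIN): min(5, -5, 4) = -5
H (MIN): min(-5, -1, 6) = -5
F (MAX): max(-5, -5, 3) = 3
J (MIN): min(7, 0, 9) = 0
K (MIN): min(-2, -3, 8) = -3
L (MIN): min(3, -1, 4) = -1
I (MAX): max(0, -3, -1) = 0
Root (MIN): min(-5, 3, 0) = -5
MIN picks the child with the lowest value: B (value -5).

B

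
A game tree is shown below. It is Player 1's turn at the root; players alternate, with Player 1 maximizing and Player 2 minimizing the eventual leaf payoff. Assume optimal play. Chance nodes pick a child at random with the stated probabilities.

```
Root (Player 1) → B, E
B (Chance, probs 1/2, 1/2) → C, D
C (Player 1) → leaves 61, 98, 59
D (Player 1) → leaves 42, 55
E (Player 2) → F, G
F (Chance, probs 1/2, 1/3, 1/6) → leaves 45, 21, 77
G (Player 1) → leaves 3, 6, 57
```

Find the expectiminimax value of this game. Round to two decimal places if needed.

C (Player 1): max(61, 98, 59) = 98
D (Player 1): max(42, 55) = 55
B (Chance): 1/2·98 + 1/2·55 = 76.5
F (Chance): 1/2·45 + 1/3·21 + 1/6·77 = 42.33
G (Player 1): max(3, 6, 57) = 57
E (Player 2): min(42.33, 57) = 42.33
Root (Player 1): max(76.5, 42.33) = 76.5

76.5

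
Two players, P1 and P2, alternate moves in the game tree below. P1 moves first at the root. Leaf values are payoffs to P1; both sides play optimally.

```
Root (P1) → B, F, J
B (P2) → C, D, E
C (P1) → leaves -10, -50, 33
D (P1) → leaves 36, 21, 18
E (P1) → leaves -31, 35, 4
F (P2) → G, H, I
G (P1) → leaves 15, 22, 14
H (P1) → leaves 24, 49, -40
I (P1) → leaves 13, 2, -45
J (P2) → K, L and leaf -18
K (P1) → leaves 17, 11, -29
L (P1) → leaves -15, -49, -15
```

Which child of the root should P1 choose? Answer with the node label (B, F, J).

C (P1): max(-10, -50, 33) = 33
D (P1): max(36, 21, 18) = 36
E (P1): max(-31, 35, 4) = 35
B (P2): min(33, 36, 35) = 33
G (P1): max(15, 22, 14) = 22
H (P1): max(24, 49, -40) = 49
I (P1): max(13, 2, -45) = 13
F (P2): min(22, 49, 13) = 13
K (P1): max(17, 11, -29) = 17
L (P1): max(-15, -49, -15) = -15
J (P2): min(17, -15, -18) = -18
Root (P1): max(33, 13, -18) = 33
P1 picks the child with the highest value: B (value 33).

B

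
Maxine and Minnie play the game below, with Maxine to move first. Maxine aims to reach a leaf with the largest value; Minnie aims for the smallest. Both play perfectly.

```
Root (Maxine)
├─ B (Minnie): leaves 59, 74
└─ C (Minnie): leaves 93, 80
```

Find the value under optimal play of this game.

80

B (Minnie): min(59, 74) = 59
C (Minnie): min(93, 80) = 80
Root (Maxine): max(59, 80) = 80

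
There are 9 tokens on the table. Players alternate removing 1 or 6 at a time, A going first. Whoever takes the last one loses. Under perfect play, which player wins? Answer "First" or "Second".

First

Positions where the player to move wins (W) vs loses (L):
i:   0  1  2  3  4  5  6  7  8  9
     W  L  W  L  W  L  W  W  L  W
Position 9 is W, so the first player wins.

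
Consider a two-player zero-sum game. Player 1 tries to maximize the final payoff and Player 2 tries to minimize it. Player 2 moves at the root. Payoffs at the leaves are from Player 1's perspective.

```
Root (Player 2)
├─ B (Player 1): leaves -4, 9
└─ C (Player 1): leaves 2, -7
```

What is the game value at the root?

2

B (Player 1): max(-4, 9) = 9
C (Player 1): max(2, -7) = 2
Root (Player 2): min(9, 2) = 2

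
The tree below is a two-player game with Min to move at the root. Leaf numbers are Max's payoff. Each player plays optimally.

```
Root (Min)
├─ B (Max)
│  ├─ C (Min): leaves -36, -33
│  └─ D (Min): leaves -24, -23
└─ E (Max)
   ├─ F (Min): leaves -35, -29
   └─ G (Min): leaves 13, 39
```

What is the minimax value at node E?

13

F: min(-35, -29) = -35
G: min(13, 39) = 13
E: max(-35, 13) = 13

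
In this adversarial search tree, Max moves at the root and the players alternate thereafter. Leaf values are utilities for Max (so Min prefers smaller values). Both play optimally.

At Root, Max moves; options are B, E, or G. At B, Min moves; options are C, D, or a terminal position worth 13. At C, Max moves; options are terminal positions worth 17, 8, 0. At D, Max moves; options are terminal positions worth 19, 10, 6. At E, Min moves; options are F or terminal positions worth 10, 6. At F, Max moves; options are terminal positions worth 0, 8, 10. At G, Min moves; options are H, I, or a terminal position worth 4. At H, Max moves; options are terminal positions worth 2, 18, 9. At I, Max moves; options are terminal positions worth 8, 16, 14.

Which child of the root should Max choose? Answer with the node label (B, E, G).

C (Max): max(17, 8, 0) = 17
D (Max): max(19, 10, 6) = 19
B (Min): min(17, 19, 13) = 13
F (Max): max(0, 8, 10) = 10
E (Min): min(10, 10, 6) = 6
H (Max): max(2, 18, 9) = 18
I (Max): max(8, 16, 14) = 16
G (Min): min(18, 16, 4) = 4
Root (Max): max(13, 6, 4) = 13
Max picks the child with the highest value: B (value 13).

B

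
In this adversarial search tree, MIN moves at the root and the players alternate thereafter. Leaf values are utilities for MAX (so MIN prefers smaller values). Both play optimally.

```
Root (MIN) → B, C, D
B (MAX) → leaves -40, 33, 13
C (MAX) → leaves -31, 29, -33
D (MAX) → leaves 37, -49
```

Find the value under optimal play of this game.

B (MAX): max(-40, 33, 13) = 33
C (MAX): max(-31, 29, -33) = 29
D (MAX): max(37, -49) = 37
Root (MIN): min(33, 29, 37) = 29

29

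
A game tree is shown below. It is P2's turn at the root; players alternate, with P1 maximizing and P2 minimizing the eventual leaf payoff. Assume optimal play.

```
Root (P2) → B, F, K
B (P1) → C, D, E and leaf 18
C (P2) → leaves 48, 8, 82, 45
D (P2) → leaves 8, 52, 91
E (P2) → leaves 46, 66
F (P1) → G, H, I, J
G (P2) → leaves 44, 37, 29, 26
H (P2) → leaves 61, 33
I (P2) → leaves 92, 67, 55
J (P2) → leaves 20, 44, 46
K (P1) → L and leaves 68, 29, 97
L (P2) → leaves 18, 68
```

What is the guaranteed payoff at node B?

C: min(48, 8, 82, 45) = 8
D: min(8, 52, 91) = 8
E: min(46, 66) = 46
B: max(8, 8, 46, 18) = 46

46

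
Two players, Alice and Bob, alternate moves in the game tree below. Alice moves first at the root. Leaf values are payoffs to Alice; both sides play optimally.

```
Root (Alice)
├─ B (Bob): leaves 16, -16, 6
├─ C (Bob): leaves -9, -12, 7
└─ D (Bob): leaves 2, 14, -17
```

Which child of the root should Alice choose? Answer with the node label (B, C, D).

B (Bob): min(16, -16, 6) = -16
C (Bob): min(-9, -12, 7) = -12
D (Bob): min(2, 14, -17) = -17
Root (Alice): max(-16, -12, -17) = -12
Alice picks the child with the highest value: C (value -12).

C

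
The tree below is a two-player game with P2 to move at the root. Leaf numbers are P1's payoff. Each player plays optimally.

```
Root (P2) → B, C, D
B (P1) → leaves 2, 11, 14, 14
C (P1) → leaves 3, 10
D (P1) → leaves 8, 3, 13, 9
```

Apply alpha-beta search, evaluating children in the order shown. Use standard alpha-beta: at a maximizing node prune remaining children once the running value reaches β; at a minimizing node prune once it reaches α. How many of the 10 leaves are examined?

B [α=-∞,β=+∞]: v=14
C [α=-∞,β=14]: v=10
D [α=-∞,β=10]: v=13 after child 3 ≥ β → β-cutoff, skip 1
Root [α=-∞,β=+∞]: v=10
Leaves evaluated: 9 of 10.

9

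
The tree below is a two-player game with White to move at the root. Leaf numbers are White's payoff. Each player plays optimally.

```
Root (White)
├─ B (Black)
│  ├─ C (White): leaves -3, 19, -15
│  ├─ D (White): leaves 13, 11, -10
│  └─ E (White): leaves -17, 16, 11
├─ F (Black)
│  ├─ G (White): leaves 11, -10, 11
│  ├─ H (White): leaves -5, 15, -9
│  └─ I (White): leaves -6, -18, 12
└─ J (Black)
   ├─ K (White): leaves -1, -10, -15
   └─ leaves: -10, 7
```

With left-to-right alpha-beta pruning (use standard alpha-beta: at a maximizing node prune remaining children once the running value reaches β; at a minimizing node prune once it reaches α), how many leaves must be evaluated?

14

C [α=-∞,β=+∞]: v=19
D [α=-∞,β=19]: v=13
E [α=-∞,β=13]: v=16 after child 2 ≥ β → β-cutoff, skip 1
B [α=-∞,β=+∞]: v=13
G [α=13,β=+∞]: v=11
F [α=13,β=+∞]: v=11 after child 1 ≤ α → α-cutoff, skip 2
K [α=13,β=+∞]: v=-1
J [α=13,β=+∞]: v=-1 after child 1 ≤ α → α-cutoff, skip 2
Root [α=-∞,β=+∞]: v=13
Leaves evaluated: 14 of 23.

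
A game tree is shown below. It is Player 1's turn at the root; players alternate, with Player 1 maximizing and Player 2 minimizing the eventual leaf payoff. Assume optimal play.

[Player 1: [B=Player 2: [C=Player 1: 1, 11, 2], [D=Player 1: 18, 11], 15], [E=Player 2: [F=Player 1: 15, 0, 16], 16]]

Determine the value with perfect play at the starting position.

16

C (Player 1): max(1, 11, 2) = 11
D (Player 1): max(18, 11) = 18
B (Player 2): min(11, 18, 15) = 11
F (Player 1): max(15, 0, 16) = 16
E (Player 2): min(16, 16) = 16
Root (Player 1): max(11, 16) = 16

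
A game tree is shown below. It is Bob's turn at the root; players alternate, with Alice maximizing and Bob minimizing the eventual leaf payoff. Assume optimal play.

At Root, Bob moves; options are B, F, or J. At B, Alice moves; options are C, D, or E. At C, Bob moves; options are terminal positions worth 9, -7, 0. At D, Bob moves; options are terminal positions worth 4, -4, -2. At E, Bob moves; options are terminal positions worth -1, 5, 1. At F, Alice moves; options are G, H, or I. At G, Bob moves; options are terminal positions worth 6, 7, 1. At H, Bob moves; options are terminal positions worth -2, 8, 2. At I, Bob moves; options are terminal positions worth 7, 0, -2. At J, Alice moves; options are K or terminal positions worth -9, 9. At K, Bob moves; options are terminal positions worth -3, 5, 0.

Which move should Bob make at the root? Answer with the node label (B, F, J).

C (Bob): min(9, -7, 0) = -7
D (Bob): min(4, -4, -2) = -4
E (Bob): min(-1, 5, 1) = -1
B (Alice): max(-7, -4, -1) = -1
G (Bob): min(6, 7, 1) = 1
H (Bob): min(-2, 8, 2) = -2
I (Bob): min(7, 0, -2) = -2
F (Alice): max(1, -2, -2) = 1
K (Bob): min(-3, 5, 0) = -3
J (Alice): max(-3, -9, 9) = 9
Root (Bob): min(-1, 1, 9) = -1
Bob picks the child with the lowest value: B (value -1).

B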